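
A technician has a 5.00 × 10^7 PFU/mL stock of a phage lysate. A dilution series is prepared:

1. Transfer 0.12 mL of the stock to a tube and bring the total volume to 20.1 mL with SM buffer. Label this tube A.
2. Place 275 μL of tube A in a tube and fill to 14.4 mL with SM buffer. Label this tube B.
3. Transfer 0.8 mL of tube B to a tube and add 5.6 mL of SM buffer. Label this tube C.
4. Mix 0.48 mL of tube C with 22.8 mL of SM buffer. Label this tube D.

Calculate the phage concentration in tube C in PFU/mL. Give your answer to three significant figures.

Step 1: 0.12 mL brought to 20.1 mL → factor 20.1/0.12 = 167.5
Step 2: 275 μL brought to 14.4 mL → factor 14400/275 = 52.364
Step 3: 0.8 mL + 5.6 mL = 6.4 mL total → factor 6.4/0.8 = 8
Dilution factor through tube C = 167.5 × 52.364 × 8 = 70167
[tube C] = 5.00 × 10^7 PFU/mL / 70167 = 713 PFU/mL

713 PFU/mL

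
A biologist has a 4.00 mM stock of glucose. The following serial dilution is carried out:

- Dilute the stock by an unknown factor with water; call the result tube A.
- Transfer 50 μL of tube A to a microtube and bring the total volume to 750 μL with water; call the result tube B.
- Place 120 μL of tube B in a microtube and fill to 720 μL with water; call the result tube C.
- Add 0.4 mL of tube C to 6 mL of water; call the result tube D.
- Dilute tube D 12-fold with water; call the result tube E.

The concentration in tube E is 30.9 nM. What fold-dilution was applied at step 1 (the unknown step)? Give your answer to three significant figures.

7.49-fold

Step 1: unknown factor x
Step 2: 50 μL brought to 750 μL → factor 750/50 = 15
Step 3: 120 μL brought to 720 μL → factor 720/120 = 6
Step 4: 0.4 mL + 6 mL = 6.4 mL total → factor 6.4/0.4 = 16
Step 5: 12-fold → factor 12
Product of known-step factors = 17280
Overall factor = 4.00 mM / (30.9 nM) = 1.2945 × 10^5
x = 1.2945 × 10^5 / 17280 = 7.49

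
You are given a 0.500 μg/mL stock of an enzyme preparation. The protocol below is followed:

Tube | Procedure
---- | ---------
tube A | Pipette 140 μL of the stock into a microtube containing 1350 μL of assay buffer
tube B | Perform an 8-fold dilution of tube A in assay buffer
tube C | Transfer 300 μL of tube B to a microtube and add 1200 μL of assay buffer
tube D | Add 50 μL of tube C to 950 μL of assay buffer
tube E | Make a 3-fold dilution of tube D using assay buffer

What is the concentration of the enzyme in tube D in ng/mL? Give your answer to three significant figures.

0.0587 ng/mL

Step 1: 140 μL + 1350 μL = 1490 μL total → factor 1490/140 = 10.643
Step 2: 8-fold → factor 8
Step 3: 300 μL + 1200 μL = 1500 μL total → factor 1500/300 = 5
Step 4: 50 μL + 950 μL = 1000 μL total → factor 1000/50 = 20
Dilution factor through tube D = 10.643 × 8 × 5 × 20 = 8514.3
[tube D] = 0.500 μg/mL / 8514.3 = 5.872 × 10^-5 μg/mL = 0.0587 ng/mL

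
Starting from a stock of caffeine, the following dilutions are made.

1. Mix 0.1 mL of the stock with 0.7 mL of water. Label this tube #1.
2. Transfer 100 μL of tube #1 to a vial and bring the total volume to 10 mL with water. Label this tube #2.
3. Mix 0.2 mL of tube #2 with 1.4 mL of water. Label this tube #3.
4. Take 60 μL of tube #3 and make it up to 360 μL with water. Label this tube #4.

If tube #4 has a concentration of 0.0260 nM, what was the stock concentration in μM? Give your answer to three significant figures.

Step 1: 0.1 mL + 0.7 mL = 0.8 mL total → factor 0.8/0.1 = 8
Step 2: 100 μL brought to 10 mL → factor 10000/100 = 100
Step 3: 0.2 mL + 1.4 mL = 1.6 mL total → factor 1.6/0.2 = 8
Step 4: 60 μL brought to 360 μL → factor 360/60 = 6
Overall dilution factor = 8 × 100 × 8 × 6 = 38400
Stock = 0.0260 nM × 38400 = 998.4 nM = 0.998 μM

0.998 μM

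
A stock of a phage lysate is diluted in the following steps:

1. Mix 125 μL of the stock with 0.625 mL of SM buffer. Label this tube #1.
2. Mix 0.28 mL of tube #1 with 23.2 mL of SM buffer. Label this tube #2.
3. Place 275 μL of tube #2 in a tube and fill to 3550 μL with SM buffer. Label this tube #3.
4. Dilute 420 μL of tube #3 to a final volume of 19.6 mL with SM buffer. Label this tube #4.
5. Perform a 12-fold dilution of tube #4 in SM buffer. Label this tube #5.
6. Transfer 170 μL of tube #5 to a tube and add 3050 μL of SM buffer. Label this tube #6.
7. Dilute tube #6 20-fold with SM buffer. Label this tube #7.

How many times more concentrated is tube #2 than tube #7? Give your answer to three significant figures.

Step 1: 125 μL + 0.625 mL = 750 μL total → factor 750/125 = 6
Step 2: 0.28 mL + 23.2 mL = 23.48 mL total → factor 23.48/0.28 = 83.857
Step 3: 275 μL brought to 3550 μL → factor 3550/275 = 12.909
Step 4: 420 μL brought to 19.6 mL → factor 19600/420 = 46.667
Step 5: 12-fold → factor 12
Step 6: 170 μL + 3050 μL = 3220 μL total → factor 3220/170 = 18.941
Step 7: 20-fold → factor 20
Dilution factor to tube #2 = 503.14; to tube #7 = 1.3779 × 10^9
[tube #2]/[tube #7] = (factor to tube #7)/(factor to tube #2) = 1.3779 × 10^9/503.14 = 2.74 × 10^6

2.74 × 10^6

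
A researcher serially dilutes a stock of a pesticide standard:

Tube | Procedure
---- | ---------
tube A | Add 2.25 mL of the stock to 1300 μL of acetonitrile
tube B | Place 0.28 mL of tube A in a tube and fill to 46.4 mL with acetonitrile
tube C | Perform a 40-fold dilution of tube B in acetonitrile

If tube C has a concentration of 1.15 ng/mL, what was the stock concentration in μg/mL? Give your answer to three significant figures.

12.0 μg/mL

Step 1: 2.25 mL + 1300 μL = 3.55 mL total → factor 3.55/2.25 = 1.5778
Step 2: 0.28 mL brought to 46.4 mL → factor 46.4/0.28 = 165.71
Step 3: 40-fold → factor 40
Overall dilution factor = 1.5778 × 165.71 × 40 = 10458
Stock = 1.15 ng/mL × 10458 = 1.203 × 10^4 ng/mL = 12.0 μg/mL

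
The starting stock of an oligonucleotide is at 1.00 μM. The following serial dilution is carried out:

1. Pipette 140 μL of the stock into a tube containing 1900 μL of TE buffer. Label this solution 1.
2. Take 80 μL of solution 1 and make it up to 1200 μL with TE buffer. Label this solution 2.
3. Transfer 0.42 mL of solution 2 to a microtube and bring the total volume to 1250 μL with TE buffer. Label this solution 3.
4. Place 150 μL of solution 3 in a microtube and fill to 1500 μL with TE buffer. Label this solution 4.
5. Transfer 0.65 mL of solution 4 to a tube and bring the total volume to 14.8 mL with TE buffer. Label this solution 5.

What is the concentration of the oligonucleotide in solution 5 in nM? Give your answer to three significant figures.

0.00675 nM

Step 1: 140 μL + 1900 μL = 2040 μL total → factor 2040/140 = 14.571
Step 2: 80 μL brought to 1200 μL → factor 1200/80 = 15
Step 3: 0.42 mL brought to 1250 μL → factor 1.25/0.42 = 2.9762
Step 4: 150 μL brought to 1500 μL → factor 1500/150 = 10
Step 5: 0.65 mL brought to 14.8 mL → factor 14.8/0.65 = 22.769
Overall dilution factor = 14.571 × 15 × 2.9762 × 10 × 22.769 = 1.4812 × 10^5
Final = 1.00 μM / 1.4812 × 10^5 = 6.751 × 10^-6 μM = 0.00675 nM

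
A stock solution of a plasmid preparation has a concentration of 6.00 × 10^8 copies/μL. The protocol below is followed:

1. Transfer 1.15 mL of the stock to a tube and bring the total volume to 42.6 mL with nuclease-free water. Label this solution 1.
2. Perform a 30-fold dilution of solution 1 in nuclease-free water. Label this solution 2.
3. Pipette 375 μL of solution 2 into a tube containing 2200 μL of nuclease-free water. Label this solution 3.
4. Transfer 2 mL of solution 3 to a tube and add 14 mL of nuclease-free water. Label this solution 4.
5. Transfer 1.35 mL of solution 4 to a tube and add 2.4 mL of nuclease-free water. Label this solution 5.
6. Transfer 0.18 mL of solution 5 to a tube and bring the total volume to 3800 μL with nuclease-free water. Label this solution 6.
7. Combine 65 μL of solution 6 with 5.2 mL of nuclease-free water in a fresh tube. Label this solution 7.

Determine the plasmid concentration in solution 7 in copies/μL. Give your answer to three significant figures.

Step 1: 1.15 mL brought to 42.6 mL → factor 42.6/1.15 = 37.043
Step 2: 30-fold → factor 30
Step 3: 375 μL + 2200 μL = 2575 μL total → factor 2575/375 = 6.8667
Step 4: 2 mL + 14 mL = 16 mL total → factor 16/2 = 8
Step 5: 1.35 mL + 2.4 mL = 3.75 mL total → factor 3.75/1.35 = 2.7778
Step 6: 0.18 mL brought to 3800 μL → factor 3.8/0.18 = 21.111
Step 7: 65 μL + 5.2 mL = 5265 μL total → factor 5265/65 = 81
Overall dilution factor = 37.043 × 30 × 6.8667 × 8 × 2.7778 × 21.111 × 81 = 2.8998 × 10^8
Final = 6.00 × 10^8 copies/μL / 2.8998 × 10^8 = 2.07 copies/μL

2.07 copies/μL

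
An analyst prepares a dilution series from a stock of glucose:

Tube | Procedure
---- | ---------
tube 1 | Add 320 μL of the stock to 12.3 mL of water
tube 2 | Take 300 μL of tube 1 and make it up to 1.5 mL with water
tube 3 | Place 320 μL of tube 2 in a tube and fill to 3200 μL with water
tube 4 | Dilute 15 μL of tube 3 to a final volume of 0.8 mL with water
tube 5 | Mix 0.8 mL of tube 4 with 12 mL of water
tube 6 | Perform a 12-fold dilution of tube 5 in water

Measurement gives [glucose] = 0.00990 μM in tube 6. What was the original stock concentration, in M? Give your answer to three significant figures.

0.200 M

Step 1: 320 μL + 12.3 mL = 12620 μL total → factor 12620/320 = 39.438
Step 2: 300 μL brought to 1.5 mL → factor 1500/300 = 5
Step 3: 320 μL brought to 3200 μL → factor 3200/320 = 10
Step 4: 15 μL brought to 0.8 mL → factor 800/15 = 53.333
Step 5: 0.8 mL + 12 mL = 12.8 mL total → factor 12.8/0.8 = 16
Step 6: 12-fold → factor 12
Overall dilution factor = 39.438 × 5 × 10 × 53.333 × 16 × 12 = 2.0192 × 10^7
Stock = 0.00990 μM × 2.0192 × 10^7 = 1.999 × 10^5 μM = 0.200 M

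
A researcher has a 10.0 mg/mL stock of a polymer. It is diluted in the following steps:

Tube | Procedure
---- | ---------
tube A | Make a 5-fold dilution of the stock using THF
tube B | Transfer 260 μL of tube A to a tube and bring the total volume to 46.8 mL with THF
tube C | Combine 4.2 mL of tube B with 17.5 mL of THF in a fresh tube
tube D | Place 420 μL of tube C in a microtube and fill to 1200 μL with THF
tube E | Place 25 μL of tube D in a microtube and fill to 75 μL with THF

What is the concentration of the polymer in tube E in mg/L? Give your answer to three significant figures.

Step 1: 5-fold → factor 5
Step 2: 260 μL brought to 46.8 mL → factor 46800/260 = 180
Step 3: 4.2 mL + 17.5 mL = 21.7 mL total → factor 21.7/4.2 = 5.1667
Step 4: 420 μL brought to 1200 μL → factor 1200/420 = 2.8571
Step 5: 25 μL brought to 75 μL → factor 75/25 = 3
Overall dilution factor = 5 × 180 × 5.1667 × 2.8571 × 3 = 39857
Final = 10.0 mg/mL / 39857 = 0.0002509 mg/mL = 0.251 mg/L

0.251 mg/L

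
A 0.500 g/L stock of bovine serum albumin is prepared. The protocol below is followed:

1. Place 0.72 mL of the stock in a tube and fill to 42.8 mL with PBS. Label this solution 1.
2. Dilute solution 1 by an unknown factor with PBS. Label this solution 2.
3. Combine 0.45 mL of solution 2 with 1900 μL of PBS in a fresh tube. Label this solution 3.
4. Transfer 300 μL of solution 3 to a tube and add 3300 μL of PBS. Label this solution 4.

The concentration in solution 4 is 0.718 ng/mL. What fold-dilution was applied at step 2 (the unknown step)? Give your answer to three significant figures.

187-fold

Step 1: 0.72 mL brought to 42.8 mL → factor 42.8/0.72 = 59.444
Step 2: unknown factor x
Step 3: 0.45 mL + 1900 μL = 2.35 mL total → factor 2.35/0.45 = 5.2222
Step 4: 300 μL + 3300 μL = 3600 μL total → factor 3600/300 = 12
Product of known-step factors = 3725.2
Overall factor = 0.500 g/L / (0.718 ng/mL) = 6.9638 × 10^5
x = 6.9638 × 10^5 / 3725.2 = 187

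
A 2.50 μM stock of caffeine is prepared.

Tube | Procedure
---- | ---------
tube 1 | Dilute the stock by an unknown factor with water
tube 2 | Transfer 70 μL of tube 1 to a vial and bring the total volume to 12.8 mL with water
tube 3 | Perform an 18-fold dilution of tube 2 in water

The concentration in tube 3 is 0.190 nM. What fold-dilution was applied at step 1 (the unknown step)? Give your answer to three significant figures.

Step 1: unknown factor x
Step 2: 70 μL brought to 12.8 mL → factor 12800/70 = 182.86
Step 3: 18-fold → factor 18
Product of known-step factors = 3291.4
Overall factor = 2.50 μM / (0.190 nM) = 13158
x = 13158 / 3291.4 = 4.00

4.00-fold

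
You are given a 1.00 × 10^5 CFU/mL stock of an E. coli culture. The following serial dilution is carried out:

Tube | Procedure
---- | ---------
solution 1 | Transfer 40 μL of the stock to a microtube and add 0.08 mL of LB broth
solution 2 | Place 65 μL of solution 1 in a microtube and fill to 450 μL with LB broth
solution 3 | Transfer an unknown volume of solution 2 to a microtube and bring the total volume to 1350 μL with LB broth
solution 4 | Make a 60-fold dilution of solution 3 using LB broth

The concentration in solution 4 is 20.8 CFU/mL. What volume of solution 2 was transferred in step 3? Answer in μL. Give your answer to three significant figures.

350 μL

Step 1: 40 μL + 0.08 mL = 120 μL total → factor 120/40 = 3
Step 2: 65 μL brought to 450 μL → factor 450/65 = 6.9231
Step 3: v brought to 1350 μL → factor = 1350 μL/v
Step 4: 60-fold → factor 60
Product of known-step factors = 1246.2
Overall factor = 1.00 × 10^5 CFU/mL / (20.8 CFU/mL) = 4807.7
Step-3 factor = 4807.7 / 1246.2 = 3.858
v = 1350 μL / 3.858 = 350 μL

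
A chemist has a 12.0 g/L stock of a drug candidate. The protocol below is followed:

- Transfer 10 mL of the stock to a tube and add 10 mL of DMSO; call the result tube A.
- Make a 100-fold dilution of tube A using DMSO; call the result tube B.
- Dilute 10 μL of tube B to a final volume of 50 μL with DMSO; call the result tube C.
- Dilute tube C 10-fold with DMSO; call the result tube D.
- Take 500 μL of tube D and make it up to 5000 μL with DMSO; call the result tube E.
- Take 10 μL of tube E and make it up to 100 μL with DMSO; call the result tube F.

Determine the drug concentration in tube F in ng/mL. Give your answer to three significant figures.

12.0 ng/mL

Step 1: 10 mL + 10 mL = 20 mL total → factor 20/10 = 2
Step 2: 100-fold → factor 100
Step 3: 10 μL brought to 50 μL → factor 50/10 = 5
Step 4: 10-fold → factor 10
Step 5: 500 μL brought to 5000 μL → factor 5000/500 = 10
Step 6: 10 μL brought to 100 μL → factor 100/10 = 10
Overall dilution factor = 2 × 100 × 5 × 10 × 10 × 10 = 1 × 10^6
Final = 12.0 g/L / 1 × 10^6 = 1.200 × 10^-5 g/L = 12.0 ng/mL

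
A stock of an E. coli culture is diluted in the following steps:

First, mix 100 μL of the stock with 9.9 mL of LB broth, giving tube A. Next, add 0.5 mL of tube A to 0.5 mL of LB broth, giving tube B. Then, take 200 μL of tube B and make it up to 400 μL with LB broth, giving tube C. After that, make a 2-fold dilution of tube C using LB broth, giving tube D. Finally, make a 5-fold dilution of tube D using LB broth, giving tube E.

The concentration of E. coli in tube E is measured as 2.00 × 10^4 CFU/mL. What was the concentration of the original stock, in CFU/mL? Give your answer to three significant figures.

Step 1: 100 μL + 9.9 mL = 10000 μL total → factor 10000/100 = 100
Step 2: 0.5 mL + 0.5 mL = 1 mL total → factor 1/0.5 = 2
Step 3: 200 μL brought to 400 μL → factor 400/200 = 2
Step 4: 2-fold → factor 2
Step 5: 5-fold → factor 5
Overall dilution factor = 100 × 2 × 2 × 2 × 5 = 4000
Stock = 2.00 × 10^4 CFU/mL × 4000 = 8.00 × 10^7 CFU/mL

8.00 × 10^7 CFU/mL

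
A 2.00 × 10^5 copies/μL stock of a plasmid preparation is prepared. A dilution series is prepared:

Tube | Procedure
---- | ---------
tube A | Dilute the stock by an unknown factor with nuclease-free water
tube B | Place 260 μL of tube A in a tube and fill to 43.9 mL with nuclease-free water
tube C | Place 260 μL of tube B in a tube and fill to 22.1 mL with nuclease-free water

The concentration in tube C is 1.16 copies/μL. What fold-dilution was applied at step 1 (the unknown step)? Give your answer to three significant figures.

12.0-fold

Step 1: unknown factor x
Step 2: 260 μL brought to 43.9 mL → factor 43900/260 = 168.85
Step 3: 260 μL brought to 22.1 mL → factor 22100/260 = 85
Product of known-step factors = 14352
Overall factor = 2.00 × 10^5 copies/μL / (1.16 copies/μL) = 1.7241 × 10^5
x = 1.7241 × 10^5 / 14352 = 12.0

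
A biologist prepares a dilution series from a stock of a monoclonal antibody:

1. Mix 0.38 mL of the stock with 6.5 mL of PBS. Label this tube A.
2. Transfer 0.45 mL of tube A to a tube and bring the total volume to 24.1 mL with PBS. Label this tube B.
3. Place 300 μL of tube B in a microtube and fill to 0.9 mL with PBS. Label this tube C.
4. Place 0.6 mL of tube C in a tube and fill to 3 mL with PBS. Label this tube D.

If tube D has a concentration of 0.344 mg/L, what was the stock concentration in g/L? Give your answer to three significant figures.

Step 1: 0.38 mL + 6.5 mL = 6.88 mL total → factor 6.88/0.38 = 18.105
Step 2: 0.45 mL brought to 24.1 mL → factor 24.1/0.45 = 53.556
Step 3: 300 μL brought to 0.9 mL → factor 900/300 = 3
Step 4: 0.6 mL brought to 3 mL → factor 3/0.6 = 5
Overall dilution factor = 18.105 × 53.556 × 3 × 5 = 14545
Stock = 0.344 mg/L × 14545 = 5003 mg/L = 5.00 g/L

5.00 g/L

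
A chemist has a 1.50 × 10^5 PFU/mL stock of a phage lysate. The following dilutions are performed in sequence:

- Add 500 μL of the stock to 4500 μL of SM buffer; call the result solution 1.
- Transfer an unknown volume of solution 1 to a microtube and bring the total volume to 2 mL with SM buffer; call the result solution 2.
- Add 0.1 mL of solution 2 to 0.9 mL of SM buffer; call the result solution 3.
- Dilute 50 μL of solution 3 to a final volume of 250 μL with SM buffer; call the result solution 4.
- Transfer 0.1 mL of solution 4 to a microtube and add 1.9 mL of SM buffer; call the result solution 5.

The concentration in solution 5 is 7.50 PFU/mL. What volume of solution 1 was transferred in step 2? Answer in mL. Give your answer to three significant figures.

1.00 mL

Step 1: 500 μL + 4500 μL = 5000 μL total → factor 5000/500 = 10
Step 2: v brought to 2 mL → factor = 2 mL/v
Step 3: 0.1 mL + 0.9 mL = 1 mL total → factor 1/0.1 = 10
Step 4: 50 μL brought to 250 μL → factor 250/50 = 5
Step 5: 0.1 mL + 1.9 mL = 2 mL total → factor 2/0.1 = 20
Product of known-step factors = 10000
Overall factor = 1.50 × 10^5 PFU/mL / (7.50 PFU/mL) = 20000
Step-2 factor = 20000 / 10000 = 2
v = 2 mL / 2 = 1.00 mL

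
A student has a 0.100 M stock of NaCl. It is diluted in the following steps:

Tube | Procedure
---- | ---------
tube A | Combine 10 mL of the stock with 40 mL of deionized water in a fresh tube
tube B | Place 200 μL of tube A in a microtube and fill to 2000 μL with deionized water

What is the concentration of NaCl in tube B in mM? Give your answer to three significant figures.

Step 1: 10 mL + 40 mL = 50 mL total → factor 50/10 = 5
Step 2: 200 μL brought to 2000 μL → factor 2000/200 = 10
Overall dilution factor = 5 × 10 = 50
Final = 0.100 M / 50 = 0.002000 M = 2.00 mM

2.00 mM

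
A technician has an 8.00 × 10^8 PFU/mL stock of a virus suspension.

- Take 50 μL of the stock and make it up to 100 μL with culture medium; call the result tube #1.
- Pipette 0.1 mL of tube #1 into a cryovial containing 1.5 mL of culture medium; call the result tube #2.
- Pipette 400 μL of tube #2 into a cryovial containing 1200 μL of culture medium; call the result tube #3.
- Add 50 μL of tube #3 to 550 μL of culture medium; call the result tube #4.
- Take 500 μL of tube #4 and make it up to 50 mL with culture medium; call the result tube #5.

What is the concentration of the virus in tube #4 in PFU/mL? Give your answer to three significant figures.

5.21 × 10^5 PFU/mL

Step 1: 50 μL brought to 100 μL → factor 100/50 = 2
Step 2: 0.1 mL + 1.5 mL = 1.6 mL total → factor 1.6/0.1 = 16
Step 3: 400 μL + 1200 μL = 1600 μL total → factor 1600/400 = 4
Step 4: 50 μL + 550 μL = 600 μL total → factor 600/50 = 12
Dilution factor through tube #4 = 2 × 16 × 4 × 12 = 1536
[tube #4] = 8.00 × 10^8 PFU/mL / 1536 = 5.21 × 10^5 PFU/mL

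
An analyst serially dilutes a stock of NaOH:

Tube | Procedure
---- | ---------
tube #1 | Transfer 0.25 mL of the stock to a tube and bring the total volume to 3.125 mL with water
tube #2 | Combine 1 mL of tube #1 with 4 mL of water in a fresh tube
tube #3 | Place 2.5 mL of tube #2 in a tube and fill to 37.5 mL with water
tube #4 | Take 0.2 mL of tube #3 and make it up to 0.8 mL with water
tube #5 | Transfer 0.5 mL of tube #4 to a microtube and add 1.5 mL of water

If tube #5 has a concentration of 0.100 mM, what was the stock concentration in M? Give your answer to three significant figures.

Step 1: 0.25 mL brought to 3.125 mL → factor 3.125/0.25 = 12.5
Step 2: 1 mL + 4 mL = 5 mL total → factor 5/1 = 5
Step 3: 2.5 mL brought to 37.5 mL → factor 37.5/2.5 = 15
Step 4: 0.2 mL brought to 0.8 mL → factor 0.8/0.2 = 4
Step 5: 0.5 mL + 1.5 mL = 2 mL total → factor 2/0.5 = 4
Overall dilution factor = 12.5 × 5 × 15 × 4 × 4 = 15000
Stock = 0.100 mM × 15000 = 1500 mM = 1.50 M

1.50 M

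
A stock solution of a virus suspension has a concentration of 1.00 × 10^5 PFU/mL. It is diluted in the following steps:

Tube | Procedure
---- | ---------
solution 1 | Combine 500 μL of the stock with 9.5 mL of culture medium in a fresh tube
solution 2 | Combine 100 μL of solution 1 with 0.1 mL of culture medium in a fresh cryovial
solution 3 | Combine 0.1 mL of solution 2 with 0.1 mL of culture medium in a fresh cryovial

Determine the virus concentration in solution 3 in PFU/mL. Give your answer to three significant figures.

Step 1: 500 μL + 9.5 mL = 10000 μL total → factor 10000/500 = 20
Step 2: 100 μL + 0.1 mL = 200 μL total → factor 200/100 = 2
Step 3: 0.1 mL + 0.1 mL = 0.2 mL total → factor 0.2/0.1 = 2
Overall dilution factor = 20 × 2 × 2 = 80
Final = 1.00 × 10^5 PFU/mL / 80 = 1.25 × 10^3 PFU/mL

1.25 × 10^3 PFU/mL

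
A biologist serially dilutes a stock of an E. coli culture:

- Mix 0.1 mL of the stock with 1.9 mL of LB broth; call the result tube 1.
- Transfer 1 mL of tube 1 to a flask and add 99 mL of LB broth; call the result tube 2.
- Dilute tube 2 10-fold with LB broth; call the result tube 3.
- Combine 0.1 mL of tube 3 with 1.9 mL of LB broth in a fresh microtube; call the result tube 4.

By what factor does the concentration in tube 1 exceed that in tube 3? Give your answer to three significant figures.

Step 1: 0.1 mL + 1.9 mL = 2 mL total → factor 2/0.1 = 20
Step 2: 1 mL + 99 mL = 100 mL total → factor 100/1 = 100
Step 3: 10-fold → factor 10
Dilution factor to tube 1 = 20; to tube 3 = 20000
[tube 1]/[tube 3] = (factor to tube 3)/(factor to tube 1) = 20000/20 = 1.00 × 10^3

1.00 × 10^3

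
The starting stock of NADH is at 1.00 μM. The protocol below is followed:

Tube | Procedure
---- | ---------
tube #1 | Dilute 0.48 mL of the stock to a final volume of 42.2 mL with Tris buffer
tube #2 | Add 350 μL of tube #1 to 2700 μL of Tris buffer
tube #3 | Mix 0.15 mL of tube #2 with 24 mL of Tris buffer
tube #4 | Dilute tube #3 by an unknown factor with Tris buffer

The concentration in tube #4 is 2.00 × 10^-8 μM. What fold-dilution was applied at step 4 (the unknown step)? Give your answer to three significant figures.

405-fold

Step 1: 0.48 mL brought to 42.2 mL → factor 42.2/0.48 = 87.917
Step 2: 350 μL + 2700 μL = 3050 μL total → factor 3050/350 = 8.7143
Step 3: 0.15 mL + 24 mL = 24.15 mL total → factor 24.15/0.15 = 161
Step 4: unknown factor x
Product of known-step factors = 1.2335 × 10^5
Overall factor = 1.00 μM / (2.00 × 10^-8 μM) = 5 × 10^7
x = 5 × 10^7 / 1.2335 × 10^5 = 405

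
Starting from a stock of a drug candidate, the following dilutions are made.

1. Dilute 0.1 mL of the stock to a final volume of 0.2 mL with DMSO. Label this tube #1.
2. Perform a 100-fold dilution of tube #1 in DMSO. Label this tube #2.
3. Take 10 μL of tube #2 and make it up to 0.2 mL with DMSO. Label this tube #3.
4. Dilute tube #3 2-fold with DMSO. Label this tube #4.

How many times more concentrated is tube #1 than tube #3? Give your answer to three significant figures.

Step 1: 0.1 mL brought to 0.2 mL → factor 0.2/0.1 = 2
Step 2: 100-fold → factor 100
Step 3: 10 μL brought to 0.2 mL → factor 200/10 = 20
Dilution factor to tube #1 = 2; to tube #3 = 4000
[tube #1]/[tube #3] = (factor to tube #3)/(factor to tube #1) = 4000/2 = 2.00 × 10^3

2.00 × 10^3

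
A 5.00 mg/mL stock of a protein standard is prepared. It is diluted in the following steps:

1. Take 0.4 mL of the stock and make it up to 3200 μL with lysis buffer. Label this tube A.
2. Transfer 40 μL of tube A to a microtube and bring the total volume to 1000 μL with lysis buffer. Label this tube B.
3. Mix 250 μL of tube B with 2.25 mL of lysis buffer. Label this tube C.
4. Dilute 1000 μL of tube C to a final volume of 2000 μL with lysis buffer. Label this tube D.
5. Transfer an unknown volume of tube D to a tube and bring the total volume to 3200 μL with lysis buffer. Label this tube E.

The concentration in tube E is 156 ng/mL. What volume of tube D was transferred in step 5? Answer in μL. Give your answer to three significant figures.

Step 1: 0.4 mL brought to 3200 μL → factor 3.2/0.4 = 8
Step 2: 40 μL brought to 1000 μL → factor 1000/40 = 25
Step 3: 250 μL + 2.25 mL = 2500 μL total → factor 2500/250 = 10
Step 4: 1000 μL brought to 2000 μL → factor 2000/1000 = 2
Step 5: v brought to 3200 μL → factor = 3200 μL/v
Product of known-step factors = 4000
Overall factor = 5.00 mg/mL / (156 ng/mL) = 32051
Step-5 factor = 32051 / 4000 = 8.0128
v = 3200 μL / 8.0128 = 399 μL

399 μL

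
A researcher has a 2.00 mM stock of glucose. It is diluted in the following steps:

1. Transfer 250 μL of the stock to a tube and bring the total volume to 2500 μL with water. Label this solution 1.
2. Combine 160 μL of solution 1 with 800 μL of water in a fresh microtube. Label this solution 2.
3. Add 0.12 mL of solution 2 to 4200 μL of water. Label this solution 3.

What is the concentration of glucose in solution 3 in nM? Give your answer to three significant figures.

926 nM

Step 1: 250 μL brought to 2500 μL → factor 2500/250 = 10
Step 2: 160 μL + 800 μL = 960 μL total → factor 960/160 = 6
Step 3: 0.12 mL + 4200 μL = 4.32 mL total → factor 4.32/0.12 = 36
Overall dilution factor = 10 × 6 × 36 = 2160
Final = 2.00 mM / 2160 = 0.0009259 mM = 926 nM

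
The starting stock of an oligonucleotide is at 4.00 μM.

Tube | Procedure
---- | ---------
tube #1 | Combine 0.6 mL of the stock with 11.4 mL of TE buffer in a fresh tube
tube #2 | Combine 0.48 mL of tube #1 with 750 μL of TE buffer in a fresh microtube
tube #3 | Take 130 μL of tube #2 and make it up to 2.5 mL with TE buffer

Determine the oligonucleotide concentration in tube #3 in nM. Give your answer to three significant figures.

Step 1: 0.6 mL + 11.4 mL = 12 mL total → factor 12/0.6 = 20
Step 2: 0.48 mL + 750 μL = 1.23 mL total → factor 1.23/0.48 = 2.5625
Step 3: 130 μL brought to 2.5 mL → factor 2500/130 = 19.231
Overall dilution factor = 20 × 2.5625 × 19.231 = 985.58
Final = 4.00 μM / 985.58 = 0.004059 μM = 4.06 nM

4.06 nM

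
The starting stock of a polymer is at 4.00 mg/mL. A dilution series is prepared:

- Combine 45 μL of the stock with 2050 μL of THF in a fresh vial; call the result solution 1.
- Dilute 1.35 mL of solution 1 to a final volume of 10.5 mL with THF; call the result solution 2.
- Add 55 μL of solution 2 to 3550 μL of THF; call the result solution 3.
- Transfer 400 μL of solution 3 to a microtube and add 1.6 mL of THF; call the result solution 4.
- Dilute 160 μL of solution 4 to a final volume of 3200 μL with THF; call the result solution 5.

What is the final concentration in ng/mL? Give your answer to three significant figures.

Step 1: 45 μL + 2050 μL = 2095 μL total → factor 2095/45 = 46.556
Step 2: 1.35 mL brought to 10.5 mL → factor 10.5/1.35 = 7.7778
Step 3: 55 μL + 3550 μL = 3605 μL total → factor 3605/55 = 65.545
Step 4: 400 μL + 1.6 mL = 2000 μL total → factor 2000/400 = 5
Step 5: 160 μL brought to 3200 μL → factor 3200/160 = 20
Overall dilution factor = 46.556 × 7.7778 × 65.545 × 5 × 20 = 2.3734 × 10^6
Final = 4.00 mg/mL / 2.3734 × 10^6 = 1.685 × 10^-6 mg/mL = 1.69 ng/mL

1.69 ng/mL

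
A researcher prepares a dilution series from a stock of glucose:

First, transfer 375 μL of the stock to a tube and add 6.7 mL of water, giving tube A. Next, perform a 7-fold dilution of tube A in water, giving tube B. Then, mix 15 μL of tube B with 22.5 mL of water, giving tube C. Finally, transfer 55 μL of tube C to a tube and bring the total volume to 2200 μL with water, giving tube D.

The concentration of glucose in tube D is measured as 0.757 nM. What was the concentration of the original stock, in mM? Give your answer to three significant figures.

Step 1: 375 μL + 6.7 mL = 7075 μL total → factor 7075/375 = 18.867
Step 2: 7-fold → factor 7
Step 3: 15 μL + 22.5 mL = 22515 μL total → factor 22515/15 = 1501
Step 4: 55 μL brought to 2200 μL → factor 2200/55 = 40
Overall dilution factor = 18.867 × 7 × 1501 × 40 = 7.9293 × 10^6
Stock = 0.757 nM × 7.9293 × 10^6 = 6.002 × 10^6 nM = 6.00 mM

6.00 mM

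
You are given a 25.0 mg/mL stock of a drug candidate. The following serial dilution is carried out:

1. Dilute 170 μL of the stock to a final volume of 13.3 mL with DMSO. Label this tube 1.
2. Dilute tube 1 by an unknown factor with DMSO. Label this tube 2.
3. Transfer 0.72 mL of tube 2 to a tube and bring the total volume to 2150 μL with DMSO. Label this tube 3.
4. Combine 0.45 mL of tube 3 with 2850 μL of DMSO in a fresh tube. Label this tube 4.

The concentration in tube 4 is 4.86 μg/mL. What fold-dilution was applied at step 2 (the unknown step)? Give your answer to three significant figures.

Step 1: 170 μL brought to 13.3 mL → factor 13300/170 = 78.235
Step 2: unknown factor x
Step 3: 0.72 mL brought to 2150 μL → factor 2.15/0.72 = 2.9861
Step 4: 0.45 mL + 2850 μL = 3.3 mL total → factor 3.3/0.45 = 7.3333
Product of known-step factors = 1713.2
Overall factor = 25.0 mg/mL / (4.86 μg/mL) = 5144
x = 5144 / 1713.2 = 3.00

3.00-fold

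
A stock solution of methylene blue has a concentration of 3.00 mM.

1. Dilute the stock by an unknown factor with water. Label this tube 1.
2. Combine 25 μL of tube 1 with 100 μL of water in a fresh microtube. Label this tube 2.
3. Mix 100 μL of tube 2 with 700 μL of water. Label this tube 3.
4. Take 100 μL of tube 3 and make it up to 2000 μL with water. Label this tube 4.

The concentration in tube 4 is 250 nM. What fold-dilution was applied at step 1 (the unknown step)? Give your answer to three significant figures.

Step 1: unknown factor x
Step 2: 25 μL + 100 μL = 125 μL total → factor 125/25 = 5
Step 3: 100 μL + 700 μL = 800 μL total → factor 800/100 = 8
Step 4: 100 μL brought to 2000 μL → factor 2000/100 = 20
Product of known-step factors = 800
Overall factor = 3.00 mM / (250 nM) = 12000
x = 12000 / 800 = 15.0

15.0-fold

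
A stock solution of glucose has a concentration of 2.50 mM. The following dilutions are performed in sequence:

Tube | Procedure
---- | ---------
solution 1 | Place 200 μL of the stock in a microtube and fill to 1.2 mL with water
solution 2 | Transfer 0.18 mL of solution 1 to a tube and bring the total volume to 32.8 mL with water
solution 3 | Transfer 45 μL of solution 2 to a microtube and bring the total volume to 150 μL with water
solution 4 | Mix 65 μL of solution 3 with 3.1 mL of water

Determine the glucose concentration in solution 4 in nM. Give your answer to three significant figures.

14.1 nM

Step 1: 200 μL brought to 1.2 mL → factor 1200/200 = 6
Step 2: 0.18 mL brought to 32.8 mL → factor 32.8/0.18 = 182.22
Step 3: 45 μL brought to 150 μL → factor 150/45 = 3.3333
Step 4: 65 μL + 3.1 mL = 3165 μL total → factor 3165/65 = 48.692
Overall dilution factor = 6 × 182.22 × 3.3333 × 48.692 = 1.7746 × 10^5
Final = 2.50 mM / 1.7746 × 10^5 = 1.409 × 10^-5 mM = 14.1 nM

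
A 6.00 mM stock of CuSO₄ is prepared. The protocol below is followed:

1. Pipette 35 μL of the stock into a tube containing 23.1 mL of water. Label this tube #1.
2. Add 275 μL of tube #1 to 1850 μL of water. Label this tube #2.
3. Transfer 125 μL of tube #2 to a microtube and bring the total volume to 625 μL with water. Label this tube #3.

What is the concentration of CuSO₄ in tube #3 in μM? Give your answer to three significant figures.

0.235 μM

Step 1: 35 μL + 23.1 mL = 23135 μL total → factor 23135/35 = 661
Step 2: 275 μL + 1850 μL = 2125 μL total → factor 2125/275 = 7.7273
Step 3: 125 μL brought to 625 μL → factor 625/125 = 5
Overall dilution factor = 661 × 7.7273 × 5 = 25539
Final = 6.00 mM / 25539 = 0.0002349 mM = 0.235 μM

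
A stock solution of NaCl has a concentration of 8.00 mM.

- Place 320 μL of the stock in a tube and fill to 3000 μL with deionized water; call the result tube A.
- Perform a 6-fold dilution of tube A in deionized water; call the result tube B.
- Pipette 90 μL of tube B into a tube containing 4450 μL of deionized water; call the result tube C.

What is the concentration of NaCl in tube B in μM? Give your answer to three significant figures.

Step 1: 320 μL brought to 3000 μL → factor 3000/320 = 9.375
Step 2: 6-fold → factor 6
Dilution factor through tube B = 9.375 × 6 = 56.25
[tube B] = 8.00 mM / 56.25 = 0.1422 mM = 142 μM

142 μM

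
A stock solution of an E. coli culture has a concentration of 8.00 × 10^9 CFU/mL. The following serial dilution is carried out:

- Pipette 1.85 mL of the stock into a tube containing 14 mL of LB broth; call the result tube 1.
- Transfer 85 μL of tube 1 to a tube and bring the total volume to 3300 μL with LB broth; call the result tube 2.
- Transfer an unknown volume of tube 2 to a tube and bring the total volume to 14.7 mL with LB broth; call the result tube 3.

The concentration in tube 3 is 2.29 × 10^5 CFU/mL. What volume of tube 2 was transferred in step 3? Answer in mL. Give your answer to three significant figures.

Step 1: 1.85 mL + 14 mL = 15.85 mL total → factor 15.85/1.85 = 8.5676
Step 2: 85 μL brought to 3300 μL → factor 3300/85 = 38.824
Step 3: v brought to 14.7 mL → factor = 14.7 mL/v
Product of known-step factors = 332.62
Overall factor = 8.00 × 10^9 CFU/mL / (2.29 × 10^5 CFU/mL) = 34934
Step-3 factor = 34934 / 332.62 = 105.03
v = 14.7 mL / 105.03 = 0.140 mL

0.140 mL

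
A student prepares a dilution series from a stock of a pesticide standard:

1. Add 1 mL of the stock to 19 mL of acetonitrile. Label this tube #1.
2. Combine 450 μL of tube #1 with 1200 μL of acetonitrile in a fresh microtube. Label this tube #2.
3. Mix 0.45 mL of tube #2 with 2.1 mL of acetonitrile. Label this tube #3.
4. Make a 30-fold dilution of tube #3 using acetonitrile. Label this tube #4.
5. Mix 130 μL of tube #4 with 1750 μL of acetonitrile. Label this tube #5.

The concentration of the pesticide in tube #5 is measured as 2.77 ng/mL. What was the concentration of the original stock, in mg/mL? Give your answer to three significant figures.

Step 1: 1 mL + 19 mL = 20 mL total → factor 20/1 = 20
Step 2: 450 μL + 1200 μL = 1650 μL total → factor 1650/450 = 3.6667
Step 3: 0.45 mL + 2.1 mL = 2.55 mL total → factor 2.55/0.45 = 5.6667
Step 4: 30-fold → factor 30
Step 5: 130 μL + 1750 μL = 1880 μL total → factor 1880/130 = 14.462
Overall dilution factor = 20 × 3.6667 × 5.6667 × 30 × 14.462 = 1.8029 × 10^5
Stock = 2.77 ng/mL × 1.8029 × 10^5 = 4.994 × 10^5 ng/mL = 0.499 mg/mL

0.499 mg/mL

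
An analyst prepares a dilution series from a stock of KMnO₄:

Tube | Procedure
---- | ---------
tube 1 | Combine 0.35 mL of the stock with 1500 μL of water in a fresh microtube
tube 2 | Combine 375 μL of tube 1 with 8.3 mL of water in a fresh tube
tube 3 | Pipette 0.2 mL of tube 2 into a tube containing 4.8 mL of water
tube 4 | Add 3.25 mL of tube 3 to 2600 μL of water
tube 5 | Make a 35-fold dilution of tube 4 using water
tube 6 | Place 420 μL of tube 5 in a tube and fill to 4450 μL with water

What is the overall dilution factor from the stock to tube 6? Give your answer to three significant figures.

Step 1: 0.35 mL + 1500 μL = 1.85 mL total → factor 1.85/0.35 = 5.2857
Step 2: 375 μL + 8.3 mL = 8675 μL total → factor 8675/375 = 23.133
Step 3: 0.2 mL + 4.8 mL = 5 mL total → factor 5/0.2 = 25
Step 4: 3.25 mL + 2600 μL = 5.85 mL total → factor 5.85/3.25 = 1.8
Step 5: 35-fold → factor 35
Step 6: 420 μL brought to 4450 μL → factor 4450/420 = 10.595
Overall dilution factor = 5.2857 × 23.133 × 25 × 1.8 × 35 × 10.595 = 2.0405 × 10^6

2.04 × 10^6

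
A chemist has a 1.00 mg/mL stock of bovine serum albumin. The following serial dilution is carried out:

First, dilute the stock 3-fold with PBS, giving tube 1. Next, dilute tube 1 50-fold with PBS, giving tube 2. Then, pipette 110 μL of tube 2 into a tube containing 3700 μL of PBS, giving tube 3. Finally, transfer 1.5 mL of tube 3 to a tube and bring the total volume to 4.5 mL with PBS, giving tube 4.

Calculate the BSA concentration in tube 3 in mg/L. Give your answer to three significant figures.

0.192 mg/L

Step 1: 3-fold → factor 3
Step 2: 50-fold → factor 50
Step 3: 110 μL + 3700 μL = 3810 μL total → factor 3810/110 = 34.636
Dilution factor through tube 3 = 3 × 50 × 34.636 = 5195.5
[tube 3] = 1.00 mg/mL / 5195.5 = 0.0001925 mg/mL = 0.192 mg/L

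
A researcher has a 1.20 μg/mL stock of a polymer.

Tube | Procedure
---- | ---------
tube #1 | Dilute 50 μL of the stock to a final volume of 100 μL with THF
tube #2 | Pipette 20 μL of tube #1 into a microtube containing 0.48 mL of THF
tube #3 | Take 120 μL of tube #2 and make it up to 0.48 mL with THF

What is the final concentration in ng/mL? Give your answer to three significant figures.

6.00 ng/mL

Step 1: 50 μL brought to 100 μL → factor 100/50 = 2
Step 2: 20 μL + 0.48 mL = 500 μL total → factor 500/20 = 25
Step 3: 120 μL brought to 0.48 mL → factor 480/120 = 4
Overall dilution factor = 2 × 25 × 4 = 200
Final = 1.20 μg/mL / 200 = 0.006000 μg/mL = 6.00 ng/mL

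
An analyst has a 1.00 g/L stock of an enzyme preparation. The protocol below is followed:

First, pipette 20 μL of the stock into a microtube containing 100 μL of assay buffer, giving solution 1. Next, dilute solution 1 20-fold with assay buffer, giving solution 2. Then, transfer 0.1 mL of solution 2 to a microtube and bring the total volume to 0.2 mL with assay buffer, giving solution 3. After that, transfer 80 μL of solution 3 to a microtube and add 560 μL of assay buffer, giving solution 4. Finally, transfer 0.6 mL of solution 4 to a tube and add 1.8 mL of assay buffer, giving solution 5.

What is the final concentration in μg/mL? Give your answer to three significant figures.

Step 1: 20 μL + 100 μL = 120 μL total → factor 120/20 = 6
Step 2: 20-fold → factor 20
Step 3: 0.1 mL brought to 0.2 mL → factor 0.2/0.1 = 2
Step 4: 80 μL + 560 μL = 640 μL total → factor 640/80 = 8
Step 5: 0.6 mL + 1.8 mL = 2.4 mL total → factor 2.4/0.6 = 4
Overall dilution factor = 6 × 20 × 2 × 8 × 4 = 7680
Final = 1.00 g/L / 7680 = 0.0001302 g/L = 0.130 μg/mL

0.130 μg/mL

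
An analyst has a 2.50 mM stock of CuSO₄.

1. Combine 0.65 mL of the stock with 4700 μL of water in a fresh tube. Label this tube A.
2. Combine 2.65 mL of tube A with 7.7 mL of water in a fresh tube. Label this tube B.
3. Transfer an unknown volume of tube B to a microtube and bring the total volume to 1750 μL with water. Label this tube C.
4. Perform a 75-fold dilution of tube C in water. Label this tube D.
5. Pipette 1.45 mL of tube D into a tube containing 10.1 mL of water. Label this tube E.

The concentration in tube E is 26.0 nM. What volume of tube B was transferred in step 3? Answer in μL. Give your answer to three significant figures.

350 μL

Step 1: 0.65 mL + 4700 μL = 5.35 mL total → factor 5.35/0.65 = 8.2308
Step 2: 2.65 mL + 7.7 mL = 10.35 mL total → factor 10.35/2.65 = 3.9057
Step 3: v brought to 1750 μL → factor = 1750 μL/v
Step 4: 75-fold → factor 75
Step 5: 1.45 mL + 10.1 mL = 11.55 mL total → factor 11.55/1.45 = 7.9655
Product of known-step factors = 19205
Overall factor = 2.50 mM / (26.0 nM) = 96154
Step-3 factor = 96154 / 19205 = 5.0068
v = 1750 μL / 5.0068 = 350 μL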